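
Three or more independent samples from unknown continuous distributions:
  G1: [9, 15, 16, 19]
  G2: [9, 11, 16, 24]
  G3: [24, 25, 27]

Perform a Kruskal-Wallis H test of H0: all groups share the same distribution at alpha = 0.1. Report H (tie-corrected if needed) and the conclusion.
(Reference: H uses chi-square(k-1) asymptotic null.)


Step 1: Combine all N = 11 observations and assign midranks.
sorted (value, group, rank): (9,G1,1.5), (9,G2,1.5), (11,G2,3), (15,G1,4), (16,G1,5.5), (16,G2,5.5), (19,G1,7), (24,G2,8.5), (24,G3,8.5), (25,G3,10), (27,G3,11)
Step 2: Sum ranks within each group.
R_1 = 18 (n_1 = 4)
R_2 = 18.5 (n_2 = 4)
R_3 = 29.5 (n_3 = 3)
Step 3: H = 12/(N(N+1)) * sum(R_i^2/n_i) - 3(N+1)
     = 12/(11*12) * (18^2/4 + 18.5^2/4 + 29.5^2/3) - 3*12
     = 0.090909 * 456.646 - 36
     = 5.513258.
Step 4: Ties present; correction factor C = 1 - 18/(11^3 - 11) = 0.986364. Corrected H = 5.513258 / 0.986364 = 5.589478.
Step 5: Under H0, H ~ chi^2(2); p-value = 0.061131.
Step 6: alpha = 0.1. reject H0.

H = 5.5895, df = 2, p = 0.061131, reject H0.


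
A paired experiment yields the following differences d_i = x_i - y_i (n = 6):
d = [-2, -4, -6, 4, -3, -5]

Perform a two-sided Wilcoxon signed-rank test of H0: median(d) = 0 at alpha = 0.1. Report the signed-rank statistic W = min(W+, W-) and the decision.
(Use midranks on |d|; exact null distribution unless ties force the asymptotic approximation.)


Step 1: Drop any zero differences (none here) and take |d_i|.
|d| = [2, 4, 6, 4, 3, 5]
Step 2: Midrank |d_i| (ties get averaged ranks).
ranks: |2|->1, |4|->3.5, |6|->6, |4|->3.5, |3|->2, |5|->5
Step 3: Attach original signs; sum ranks with positive sign and with negative sign.
W+ = 3.5 = 3.5
W- = 1 + 3.5 + 6 + 2 + 5 = 17.5
(Check: W+ + W- = 21 should equal n(n+1)/2 = 21.)
Step 4: Test statistic W = min(W+, W-) = 3.5.
Step 5: Ties in |d|, so use the tie-corrected normal approximation.
        E[W] = n(n+1)/4 = 6*7/4 = 10.5.
        Tie groups: |d|=4 (t=2); sum(t^3 - t) = 6.
        Var[W] = n(n+1)(2n+1)/24 - sum(t^3-t)/48 = 546/24 - 6/48 = 22.625.
        z = (W - E[W]) / sqrt(Var[W]) = (3.5 - 10.5) / 4.7566 = -1.4716.
        Two-sided p = 2*Phi(z) = 0.141116.
Step 6: alpha = 0.1. fail to reject H0.

W+ = 3.5, W- = 17.5, W = min = 3.5, p = 0.141116, fail to reject H0.


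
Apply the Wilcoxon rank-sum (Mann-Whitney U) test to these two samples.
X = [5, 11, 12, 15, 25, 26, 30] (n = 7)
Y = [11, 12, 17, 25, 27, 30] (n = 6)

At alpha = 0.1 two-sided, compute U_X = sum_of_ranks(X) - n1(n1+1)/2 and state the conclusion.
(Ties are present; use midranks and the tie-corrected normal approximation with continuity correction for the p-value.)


Step 1: Combine and sort all 13 observations; assign midranks.
sorted (value, group): (5,X), (11,X), (11,Y), (12,X), (12,Y), (15,X), (17,Y), (25,X), (25,Y), (26,X), (27,Y), (30,X), (30,Y)
ranks: 5->1, 11->2.5, 11->2.5, 12->4.5, 12->4.5, 15->6, 17->7, 25->8.5, 25->8.5, 26->10, 27->11, 30->12.5, 30->12.5
Step 2: Rank sum for X: R1 = 1 + 2.5 + 4.5 + 6 + 8.5 + 10 + 12.5 = 45.
Step 3: U_X = R1 - n1(n1+1)/2 = 45 - 7*8/2 = 45 - 28 = 17.
       U_Y = n1*n2 - U_X = 42 - 17 = 25.
Step 4: Ties are present, so use the tie-corrected normal approximation (with continuity correction) for the p-value.
Step 5: p-value = 0.615126; compare to alpha = 0.1. fail to reject H0.

U_X = 17, p = 0.615126, fail to reject H0 at alpha = 0.1.


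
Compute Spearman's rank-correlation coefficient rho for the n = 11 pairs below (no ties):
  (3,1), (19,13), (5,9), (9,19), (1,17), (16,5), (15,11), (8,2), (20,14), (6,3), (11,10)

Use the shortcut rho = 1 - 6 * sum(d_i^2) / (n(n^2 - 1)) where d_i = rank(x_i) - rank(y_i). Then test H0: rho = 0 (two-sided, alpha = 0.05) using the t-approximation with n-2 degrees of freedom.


Step 1: Rank x and y separately (midranks; no ties here).
rank(x): 3->2, 19->10, 5->3, 9->6, 1->1, 16->9, 15->8, 8->5, 20->11, 6->4, 11->7
rank(y): 1->1, 13->8, 9->5, 19->11, 17->10, 5->4, 11->7, 2->2, 14->9, 3->3, 10->6
Step 2: d_i = R_x(i) - R_y(i); compute d_i^2.
  (2-1)^2=1, (10-8)^2=4, (3-5)^2=4, (6-11)^2=25, (1-10)^2=81, (9-4)^2=25, (8-7)^2=1, (5-2)^2=9, (11-9)^2=4, (4-3)^2=1, (7-6)^2=1
sum(d^2) = 156.
Step 3: rho = 1 - 6*156 / (11*(11^2 - 1)) = 1 - 936/1320 = 0.290909.
Step 4: Under H0, t = rho * sqrt((n-2)/(1-rho^2)) = 0.9122 ~ t(9).
Step 5: Two-sided p-value from the t-distribution with 9 df = 0.385457.
Step 6: alpha = 0.05. fail to reject H0.

rho = 0.2909, p = 0.385457, fail to reject H0 at alpha = 0.05.


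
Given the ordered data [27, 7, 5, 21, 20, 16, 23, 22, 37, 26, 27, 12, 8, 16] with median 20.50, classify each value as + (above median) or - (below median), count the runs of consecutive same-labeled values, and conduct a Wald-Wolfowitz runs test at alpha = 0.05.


Step 1: Compute median = 20.50; label A = above, B = below.
Labels in order: ABBABBAAAAABBB  (n_A = 7, n_B = 7)
Step 2: Count runs R = 6.
Step 3: Under H0 (random ordering), E[R] = 2*n_A*n_B/(n_A+n_B) + 1 = 2*7*7/14 + 1 = 8.0000.
        Var[R] = 2*n_A*n_B*(2*n_A*n_B - n_A - n_B) / ((n_A+n_B)^2 * (n_A+n_B-1)) = 8232/2548 = 3.2308.
        SD[R] = 1.7974.
Step 4: Continuity-corrected z = (R + 0.5 - E[R]) / SD[R] = (6 + 0.5 - 8.0000) / 1.7974 = -0.8345.
Step 5: Two-sided p-value via normal approximation = 2*(1 - Phi(|z|)) = 0.403986.
Step 6: alpha = 0.05. fail to reject H0.

R = 6, z = -0.8345, p = 0.403986, fail to reject H0.


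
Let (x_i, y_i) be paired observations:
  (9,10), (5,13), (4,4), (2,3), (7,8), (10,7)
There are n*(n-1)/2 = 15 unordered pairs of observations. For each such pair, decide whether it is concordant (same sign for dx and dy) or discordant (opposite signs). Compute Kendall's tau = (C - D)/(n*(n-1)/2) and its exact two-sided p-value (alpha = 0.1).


Step 1: Enumerate the 15 unordered pairs (i,j) with i<j and classify each by sign(x_j-x_i) * sign(y_j-y_i).
  (1,2):dx=-4,dy=+3->D; (1,3):dx=-5,dy=-6->C; (1,4):dx=-7,dy=-7->C; (1,5):dx=-2,dy=-2->C
  (1,6):dx=+1,dy=-3->D; (2,3):dx=-1,dy=-9->C; (2,4):dx=-3,dy=-10->C; (2,5):dx=+2,dy=-5->D
  (2,6):dx=+5,dy=-6->D; (3,4):dx=-2,dy=-1->C; (3,5):dx=+3,dy=+4->C; (3,6):dx=+6,dy=+3->C
  (4,5):dx=+5,dy=+5->C; (4,6):dx=+8,dy=+4->C; (5,6):dx=+3,dy=-1->D
Step 2: C = 10, D = 5, total pairs = 15.
Step 3: tau = (C - D)/(n(n-1)/2) = (10 - 5)/15 = 0.333333.
Step 4: Exact two-sided p-value (enumerate n! = 720 permutations of y under H0): p = 0.469444.
Step 5: alpha = 0.1. fail to reject H0.

tau_b = 0.3333 (C=10, D=5), p = 0.469444, fail to reject H0.


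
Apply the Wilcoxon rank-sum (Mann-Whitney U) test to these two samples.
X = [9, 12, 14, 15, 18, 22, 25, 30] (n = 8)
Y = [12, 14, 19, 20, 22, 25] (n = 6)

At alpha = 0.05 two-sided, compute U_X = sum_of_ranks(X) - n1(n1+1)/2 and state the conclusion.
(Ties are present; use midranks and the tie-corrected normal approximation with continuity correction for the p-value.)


Step 1: Combine and sort all 14 observations; assign midranks.
sorted (value, group): (9,X), (12,X), (12,Y), (14,X), (14,Y), (15,X), (18,X), (19,Y), (20,Y), (22,X), (22,Y), (25,X), (25,Y), (30,X)
ranks: 9->1, 12->2.5, 12->2.5, 14->4.5, 14->4.5, 15->6, 18->7, 19->8, 20->9, 22->10.5, 22->10.5, 25->12.5, 25->12.5, 30->14
Step 2: Rank sum for X: R1 = 1 + 2.5 + 4.5 + 6 + 7 + 10.5 + 12.5 + 14 = 58.
Step 3: U_X = R1 - n1(n1+1)/2 = 58 - 8*9/2 = 58 - 36 = 22.
       U_Y = n1*n2 - U_X = 48 - 22 = 26.
Step 4: Ties are present, so use the tie-corrected normal approximation (with continuity correction) for the p-value.
Step 5: p-value = 0.845780; compare to alpha = 0.05. fail to reject H0.

U_X = 22, p = 0.845780, fail to reject H0 at alpha = 0.05.


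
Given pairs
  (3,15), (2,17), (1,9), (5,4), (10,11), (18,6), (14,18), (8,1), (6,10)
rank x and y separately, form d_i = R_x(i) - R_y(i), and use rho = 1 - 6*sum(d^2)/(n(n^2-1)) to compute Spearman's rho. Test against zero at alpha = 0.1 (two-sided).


Step 1: Rank x and y separately (midranks; no ties here).
rank(x): 3->3, 2->2, 1->1, 5->4, 10->7, 18->9, 14->8, 8->6, 6->5
rank(y): 15->7, 17->8, 9->4, 4->2, 11->6, 6->3, 18->9, 1->1, 10->5
Step 2: d_i = R_x(i) - R_y(i); compute d_i^2.
  (3-7)^2=16, (2-8)^2=36, (1-4)^2=9, (4-2)^2=4, (7-6)^2=1, (9-3)^2=36, (8-9)^2=1, (6-1)^2=25, (5-5)^2=0
sum(d^2) = 128.
Step 3: rho = 1 - 6*128 / (9*(9^2 - 1)) = 1 - 768/720 = -0.066667.
Step 4: Under H0, t = rho * sqrt((n-2)/(1-rho^2)) = -0.1768 ~ t(7).
Step 5: Two-sided p-value from the t-distribution with 7 df = 0.864690.
Step 6: alpha = 0.1. fail to reject H0.

rho = -0.0667, p = 0.864690, fail to reject H0 at alpha = 0.1.


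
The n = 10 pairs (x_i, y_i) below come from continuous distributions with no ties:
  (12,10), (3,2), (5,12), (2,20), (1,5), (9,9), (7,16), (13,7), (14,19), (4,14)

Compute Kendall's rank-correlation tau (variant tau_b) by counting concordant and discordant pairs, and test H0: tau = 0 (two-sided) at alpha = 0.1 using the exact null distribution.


Step 1: Enumerate the 45 unordered pairs (i,j) with i<j and classify each by sign(x_j-x_i) * sign(y_j-y_i).
  (1,2):dx=-9,dy=-8->C; (1,3):dx=-7,dy=+2->D; (1,4):dx=-10,dy=+10->D; (1,5):dx=-11,dy=-5->C
  (1,6):dx=-3,dy=-1->C; (1,7):dx=-5,dy=+6->D; (1,8):dx=+1,dy=-3->D; (1,9):dx=+2,dy=+9->C
  (1,10):dx=-8,dy=+4->D; (2,3):dx=+2,dy=+10->C; (2,4):dx=-1,dy=+18->D; (2,5):dx=-2,dy=+3->D
  (2,6):dx=+6,dy=+7->C; (2,7):dx=+4,dy=+14->C; (2,8):dx=+10,dy=+5->C; (2,9):dx=+11,dy=+17->C
  (2,10):dx=+1,dy=+12->C; (3,4):dx=-3,dy=+8->D; (3,5):dx=-4,dy=-7->C; (3,6):dx=+4,dy=-3->D
  (3,7):dx=+2,dy=+4->C; (3,8):dx=+8,dy=-5->D; (3,9):dx=+9,dy=+7->C; (3,10):dx=-1,dy=+2->D
  (4,5):dx=-1,dy=-15->C; (4,6):dx=+7,dy=-11->D; (4,7):dx=+5,dy=-4->D; (4,8):dx=+11,dy=-13->D
  (4,9):dx=+12,dy=-1->D; (4,10):dx=+2,dy=-6->D; (5,6):dx=+8,dy=+4->C; (5,7):dx=+6,dy=+11->C
  (5,8):dx=+12,dy=+2->C; (5,9):dx=+13,dy=+14->C; (5,10):dx=+3,dy=+9->C; (6,7):dx=-2,dy=+7->D
  (6,8):dx=+4,dy=-2->D; (6,9):dx=+5,dy=+10->C; (6,10):dx=-5,dy=+5->D; (7,8):dx=+6,dy=-9->D
  (7,9):dx=+7,dy=+3->C; (7,10):dx=-3,dy=-2->C; (8,9):dx=+1,dy=+12->C; (8,10):dx=-9,dy=+7->D
  (9,10):dx=-10,dy=-5->C
Step 2: C = 24, D = 21, total pairs = 45.
Step 3: tau = (C - D)/(n(n-1)/2) = (24 - 21)/45 = 0.066667.
Step 4: Exact two-sided p-value (enumerate n! = 3628800 permutations of y under H0): p = 0.861801.
Step 5: alpha = 0.1. fail to reject H0.

tau_b = 0.0667 (C=24, D=21), p = 0.861801, fail to reject H0.


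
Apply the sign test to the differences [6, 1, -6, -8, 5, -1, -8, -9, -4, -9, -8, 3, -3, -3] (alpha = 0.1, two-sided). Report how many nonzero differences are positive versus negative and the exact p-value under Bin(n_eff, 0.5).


Step 1: Discard zero differences. Original n = 14; n_eff = number of nonzero differences = 14.
Nonzero differences (with sign): +6, +1, -6, -8, +5, -1, -8, -9, -4, -9, -8, +3, -3, -3
Step 2: Count signs: positive = 4, negative = 10.
Step 3: Under H0: P(positive) = 0.5, so the number of positives S ~ Bin(14, 0.5).
Step 4: Two-sided exact p-value = sum of Bin(14,0.5) probabilities at or below the observed probability = 0.179565.
Step 5: alpha = 0.1. fail to reject H0.

n_eff = 14, pos = 4, neg = 10, p = 0.179565, fail to reject H0.


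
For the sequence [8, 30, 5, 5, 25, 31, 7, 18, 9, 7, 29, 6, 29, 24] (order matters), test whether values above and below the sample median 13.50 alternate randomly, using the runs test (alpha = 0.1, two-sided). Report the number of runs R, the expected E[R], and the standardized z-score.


Step 1: Compute median = 13.50; label A = above, B = below.
Labels in order: BABBAABABBABAA  (n_A = 7, n_B = 7)
Step 2: Count runs R = 10.
Step 3: Under H0 (random ordering), E[R] = 2*n_A*n_B/(n_A+n_B) + 1 = 2*7*7/14 + 1 = 8.0000.
        Var[R] = 2*n_A*n_B*(2*n_A*n_B - n_A - n_B) / ((n_A+n_B)^2 * (n_A+n_B-1)) = 8232/2548 = 3.2308.
        SD[R] = 1.7974.
Step 4: Continuity-corrected z = (R - 0.5 - E[R]) / SD[R] = (10 - 0.5 - 8.0000) / 1.7974 = 0.8345.
Step 5: Two-sided p-value via normal approximation = 2*(1 - Phi(|z|)) = 0.403986.
Step 6: alpha = 0.1. fail to reject H0.

R = 10, z = 0.8345, p = 0.403986, fail to reject H0.


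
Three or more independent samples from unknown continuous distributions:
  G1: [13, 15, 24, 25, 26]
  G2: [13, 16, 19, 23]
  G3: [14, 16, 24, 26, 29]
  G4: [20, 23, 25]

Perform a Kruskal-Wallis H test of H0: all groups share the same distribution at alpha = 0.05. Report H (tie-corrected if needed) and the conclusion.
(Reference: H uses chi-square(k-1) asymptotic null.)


Step 1: Combine all N = 17 observations and assign midranks.
sorted (value, group, rank): (13,G1,1.5), (13,G2,1.5), (14,G3,3), (15,G1,4), (16,G2,5.5), (16,G3,5.5), (19,G2,7), (20,G4,8), (23,G2,9.5), (23,G4,9.5), (24,G1,11.5), (24,G3,11.5), (25,G1,13.5), (25,G4,13.5), (26,G1,15.5), (26,G3,15.5), (29,G3,17)
Step 2: Sum ranks within each group.
R_1 = 46 (n_1 = 5)
R_2 = 23.5 (n_2 = 4)
R_3 = 52.5 (n_3 = 5)
R_4 = 31 (n_4 = 3)
Step 3: H = 12/(N(N+1)) * sum(R_i^2/n_i) - 3(N+1)
     = 12/(17*18) * (46^2/5 + 23.5^2/4 + 52.5^2/5 + 31^2/3) - 3*18
     = 0.039216 * 1432.85 - 54
     = 2.190033.
Step 4: Ties present; correction factor C = 1 - 36/(17^3 - 17) = 0.992647. Corrected H = 2.190033 / 0.992647 = 2.206255.
Step 5: Under H0, H ~ chi^2(3); p-value = 0.530717.
Step 6: alpha = 0.05. fail to reject H0.

H = 2.2063, df = 3, p = 0.530717, fail to reject H0.


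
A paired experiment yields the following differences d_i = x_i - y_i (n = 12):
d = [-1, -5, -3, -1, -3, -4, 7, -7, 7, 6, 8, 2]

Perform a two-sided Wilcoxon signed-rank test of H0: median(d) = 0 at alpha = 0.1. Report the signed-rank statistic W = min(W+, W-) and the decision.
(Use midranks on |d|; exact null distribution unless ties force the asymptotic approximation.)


Step 1: Drop any zero differences (none here) and take |d_i|.
|d| = [1, 5, 3, 1, 3, 4, 7, 7, 7, 6, 8, 2]
Step 2: Midrank |d_i| (ties get averaged ranks).
ranks: |1|->1.5, |5|->7, |3|->4.5, |1|->1.5, |3|->4.5, |4|->6, |7|->10, |7|->10, |7|->10, |6|->8, |8|->12, |2|->3
Step 3: Attach original signs; sum ranks with positive sign and with negative sign.
W+ = 10 + 10 + 8 + 12 + 3 = 43
W- = 1.5 + 7 + 4.5 + 1.5 + 4.5 + 6 + 10 = 35
(Check: W+ + W- = 78 should equal n(n+1)/2 = 78.)
Step 4: Test statistic W = min(W+, W-) = 35.
Step 5: Ties in |d|, so use the tie-corrected normal approximation.
        E[W] = n(n+1)/4 = 12*13/4 = 39.
        Tie groups: |d|=1 (t=2), |d|=3 (t=2), |d|=7 (t=3); sum(t^3 - t) = 36.
        Var[W] = n(n+1)(2n+1)/24 - sum(t^3-t)/48 = 3900/24 - 36/48 = 161.75.
        z = (W - E[W]) / sqrt(Var[W]) = (35 - 39) / 12.7181 = -0.3145.
        Two-sided p = 2*Phi(z) = 0.753132.
Step 6: alpha = 0.1. fail to reject H0.

W+ = 43, W- = 35, W = min = 35, p = 0.753132, fail to reject H0.


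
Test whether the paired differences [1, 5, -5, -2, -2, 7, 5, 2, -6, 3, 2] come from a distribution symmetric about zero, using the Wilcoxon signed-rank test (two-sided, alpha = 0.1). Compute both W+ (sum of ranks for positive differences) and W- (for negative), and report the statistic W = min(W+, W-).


Step 1: Drop any zero differences (none here) and take |d_i|.
|d| = [1, 5, 5, 2, 2, 7, 5, 2, 6, 3, 2]
Step 2: Midrank |d_i| (ties get averaged ranks).
ranks: |1|->1, |5|->8, |5|->8, |2|->3.5, |2|->3.5, |7|->11, |5|->8, |2|->3.5, |6|->10, |3|->6, |2|->3.5
Step 3: Attach original signs; sum ranks with positive sign and with negative sign.
W+ = 1 + 8 + 11 + 8 + 3.5 + 6 + 3.5 = 41
W- = 8 + 3.5 + 3.5 + 10 = 25
(Check: W+ + W- = 66 should equal n(n+1)/2 = 66.)
Step 4: Test statistic W = min(W+, W-) = 25.
Step 5: Ties in |d|, so use the tie-corrected normal approximation.
        E[W] = n(n+1)/4 = 11*12/4 = 33.
        Tie groups: |d|=2 (t=4), |d|=5 (t=3); sum(t^3 - t) = 84.
        Var[W] = n(n+1)(2n+1)/24 - sum(t^3-t)/48 = 3036/24 - 84/48 = 124.75.
        z = (W - E[W]) / sqrt(Var[W]) = (25 - 33) / 11.1692 = -0.7163.
        Two-sided p = 2*Phi(z) = 0.473832.
Step 6: alpha = 0.1. fail to reject H0.

W+ = 41, W- = 25, W = min = 25, p = 0.473832, fail to reject H0.


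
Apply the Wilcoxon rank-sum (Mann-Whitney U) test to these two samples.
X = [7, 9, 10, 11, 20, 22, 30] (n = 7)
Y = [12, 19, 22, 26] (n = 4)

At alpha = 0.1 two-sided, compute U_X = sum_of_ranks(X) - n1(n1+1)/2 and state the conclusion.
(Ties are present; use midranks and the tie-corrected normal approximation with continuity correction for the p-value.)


Step 1: Combine and sort all 11 observations; assign midranks.
sorted (value, group): (7,X), (9,X), (10,X), (11,X), (12,Y), (19,Y), (20,X), (22,X), (22,Y), (26,Y), (30,X)
ranks: 7->1, 9->2, 10->3, 11->4, 12->5, 19->6, 20->7, 22->8.5, 22->8.5, 26->10, 30->11
Step 2: Rank sum for X: R1 = 1 + 2 + 3 + 4 + 7 + 8.5 + 11 = 36.5.
Step 3: U_X = R1 - n1(n1+1)/2 = 36.5 - 7*8/2 = 36.5 - 28 = 8.5.
       U_Y = n1*n2 - U_X = 28 - 8.5 = 19.5.
Step 4: Ties are present, so use the tie-corrected normal approximation (with continuity correction) for the p-value.
Step 5: p-value = 0.343605; compare to alpha = 0.1. fail to reject H0.

U_X = 8.5, p = 0.343605, fail to reject H0 at alpha = 0.1.


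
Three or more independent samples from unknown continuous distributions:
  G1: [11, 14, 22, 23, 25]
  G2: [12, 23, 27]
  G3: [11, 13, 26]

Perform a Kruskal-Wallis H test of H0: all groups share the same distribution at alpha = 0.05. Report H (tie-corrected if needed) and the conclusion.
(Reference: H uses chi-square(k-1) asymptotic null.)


Step 1: Combine all N = 11 observations and assign midranks.
sorted (value, group, rank): (11,G1,1.5), (11,G3,1.5), (12,G2,3), (13,G3,4), (14,G1,5), (22,G1,6), (23,G1,7.5), (23,G2,7.5), (25,G1,9), (26,G3,10), (27,G2,11)
Step 2: Sum ranks within each group.
R_1 = 29 (n_1 = 5)
R_2 = 21.5 (n_2 = 3)
R_3 = 15.5 (n_3 = 3)
Step 3: H = 12/(N(N+1)) * sum(R_i^2/n_i) - 3(N+1)
     = 12/(11*12) * (29^2/5 + 21.5^2/3 + 15.5^2/3) - 3*12
     = 0.090909 * 402.367 - 36
     = 0.578788.
Step 4: Ties present; correction factor C = 1 - 12/(11^3 - 11) = 0.990909. Corrected H = 0.578788 / 0.990909 = 0.584098.
Step 5: Under H0, H ~ chi^2(2); p-value = 0.746732.
Step 6: alpha = 0.05. fail to reject H0.

H = 0.5841, df = 2, p = 0.746732, fail to reject H0.


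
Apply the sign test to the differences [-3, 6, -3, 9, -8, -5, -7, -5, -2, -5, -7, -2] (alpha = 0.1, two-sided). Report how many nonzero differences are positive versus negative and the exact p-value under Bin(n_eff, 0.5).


Step 1: Discard zero differences. Original n = 12; n_eff = number of nonzero differences = 12.
Nonzero differences (with sign): -3, +6, -3, +9, -8, -5, -7, -5, -2, -5, -7, -2
Step 2: Count signs: positive = 2, negative = 10.
Step 3: Under H0: P(positive) = 0.5, so the number of positives S ~ Bin(12, 0.5).
Step 4: Two-sided exact p-value = sum of Bin(12,0.5) probabilities at or below the observed probability = 0.038574.
Step 5: alpha = 0.1. reject H0.

n_eff = 12, pos = 2, neg = 10, p = 0.038574, reject H0.


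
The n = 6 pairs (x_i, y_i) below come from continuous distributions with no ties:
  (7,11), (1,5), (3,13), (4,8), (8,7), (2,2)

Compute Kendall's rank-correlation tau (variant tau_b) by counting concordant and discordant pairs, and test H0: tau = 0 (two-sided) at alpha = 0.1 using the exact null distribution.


Step 1: Enumerate the 15 unordered pairs (i,j) with i<j and classify each by sign(x_j-x_i) * sign(y_j-y_i).
  (1,2):dx=-6,dy=-6->C; (1,3):dx=-4,dy=+2->D; (1,4):dx=-3,dy=-3->C; (1,5):dx=+1,dy=-4->D
  (1,6):dx=-5,dy=-9->C; (2,3):dx=+2,dy=+8->C; (2,4):dx=+3,dy=+3->C; (2,5):dx=+7,dy=+2->C
  (2,6):dx=+1,dy=-3->D; (3,4):dx=+1,dy=-5->D; (3,5):dx=+5,dy=-6->D; (3,6):dx=-1,dy=-11->C
  (4,5):dx=+4,dy=-1->D; (4,6):dx=-2,dy=-6->C; (5,6):dx=-6,dy=-5->C
Step 2: C = 9, D = 6, total pairs = 15.
Step 3: tau = (C - D)/(n(n-1)/2) = (9 - 6)/15 = 0.200000.
Step 4: Exact two-sided p-value (enumerate n! = 720 permutations of y under H0): p = 0.719444.
Step 5: alpha = 0.1. fail to reject H0.

tau_b = 0.2000 (C=9, D=6), p = 0.719444, fail to reject H0.


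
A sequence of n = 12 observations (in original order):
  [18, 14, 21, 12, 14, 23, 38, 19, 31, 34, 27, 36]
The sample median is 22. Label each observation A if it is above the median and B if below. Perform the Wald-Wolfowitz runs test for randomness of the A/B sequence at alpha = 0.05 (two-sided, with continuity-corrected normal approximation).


Step 1: Compute median = 22; label A = above, B = below.
Labels in order: BBBBBAABAAAA  (n_A = 6, n_B = 6)
Step 2: Count runs R = 4.
Step 3: Under H0 (random ordering), E[R] = 2*n_A*n_B/(n_A+n_B) + 1 = 2*6*6/12 + 1 = 7.0000.
        Var[R] = 2*n_A*n_B*(2*n_A*n_B - n_A - n_B) / ((n_A+n_B)^2 * (n_A+n_B-1)) = 4320/1584 = 2.7273.
        SD[R] = 1.6514.
Step 4: Continuity-corrected z = (R + 0.5 - E[R]) / SD[R] = (4 + 0.5 - 7.0000) / 1.6514 = -1.5138.
Step 5: Two-sided p-value via normal approximation = 2*(1 - Phi(|z|)) = 0.130070.
Step 6: alpha = 0.05. fail to reject H0.

R = 4, z = -1.5138, p = 0.130070, fail to reject H0.


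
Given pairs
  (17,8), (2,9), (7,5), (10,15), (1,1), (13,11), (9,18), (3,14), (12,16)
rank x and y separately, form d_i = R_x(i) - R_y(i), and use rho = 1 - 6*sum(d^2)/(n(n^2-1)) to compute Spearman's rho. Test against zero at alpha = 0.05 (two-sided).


Step 1: Rank x and y separately (midranks; no ties here).
rank(x): 17->9, 2->2, 7->4, 10->6, 1->1, 13->8, 9->5, 3->3, 12->7
rank(y): 8->3, 9->4, 5->2, 15->7, 1->1, 11->5, 18->9, 14->6, 16->8
Step 2: d_i = R_x(i) - R_y(i); compute d_i^2.
  (9-3)^2=36, (2-4)^2=4, (4-2)^2=4, (6-7)^2=1, (1-1)^2=0, (8-5)^2=9, (5-9)^2=16, (3-6)^2=9, (7-8)^2=1
sum(d^2) = 80.
Step 3: rho = 1 - 6*80 / (9*(9^2 - 1)) = 1 - 480/720 = 0.333333.
Step 4: Under H0, t = rho * sqrt((n-2)/(1-rho^2)) = 0.9354 ~ t(7).
Step 5: Two-sided p-value from the t-distribution with 7 df = 0.380713.
Step 6: alpha = 0.05. fail to reject H0.

rho = 0.3333, p = 0.380713, fail to reject H0 at alpha = 0.05.


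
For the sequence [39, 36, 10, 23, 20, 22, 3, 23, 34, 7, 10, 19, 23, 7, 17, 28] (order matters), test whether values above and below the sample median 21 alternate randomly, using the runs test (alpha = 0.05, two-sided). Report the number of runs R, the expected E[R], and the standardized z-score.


Step 1: Compute median = 21; label A = above, B = below.
Labels in order: AABABABAABBBABBA  (n_A = 8, n_B = 8)
Step 2: Count runs R = 11.
Step 3: Under H0 (random ordering), E[R] = 2*n_A*n_B/(n_A+n_B) + 1 = 2*8*8/16 + 1 = 9.0000.
        Var[R] = 2*n_A*n_B*(2*n_A*n_B - n_A - n_B) / ((n_A+n_B)^2 * (n_A+n_B-1)) = 14336/3840 = 3.7333.
        SD[R] = 1.9322.
Step 4: Continuity-corrected z = (R - 0.5 - E[R]) / SD[R] = (11 - 0.5 - 9.0000) / 1.9322 = 0.7763.
Step 5: Two-sided p-value via normal approximation = 2*(1 - Phi(|z|)) = 0.437558.
Step 6: alpha = 0.05. fail to reject H0.

R = 11, z = 0.7763, p = 0.437558, fail to reject H0.


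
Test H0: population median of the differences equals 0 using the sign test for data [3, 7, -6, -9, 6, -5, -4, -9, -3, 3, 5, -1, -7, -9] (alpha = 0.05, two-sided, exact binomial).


Step 1: Discard zero differences. Original n = 14; n_eff = number of nonzero differences = 14.
Nonzero differences (with sign): +3, +7, -6, -9, +6, -5, -4, -9, -3, +3, +5, -1, -7, -9
Step 2: Count signs: positive = 5, negative = 9.
Step 3: Under H0: P(positive) = 0.5, so the number of positives S ~ Bin(14, 0.5).
Step 4: Two-sided exact p-value = sum of Bin(14,0.5) probabilities at or below the observed probability = 0.423950.
Step 5: alpha = 0.05. fail to reject H0.

n_eff = 14, pos = 5, neg = 9, p = 0.423950, fail to reject H0.


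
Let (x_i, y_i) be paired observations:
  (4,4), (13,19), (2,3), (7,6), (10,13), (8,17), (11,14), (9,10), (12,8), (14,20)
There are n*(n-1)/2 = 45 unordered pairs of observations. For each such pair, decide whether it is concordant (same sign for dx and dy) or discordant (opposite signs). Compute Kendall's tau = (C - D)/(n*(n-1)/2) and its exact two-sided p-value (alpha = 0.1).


Step 1: Enumerate the 45 unordered pairs (i,j) with i<j and classify each by sign(x_j-x_i) * sign(y_j-y_i).
  (1,2):dx=+9,dy=+15->C; (1,3):dx=-2,dy=-1->C; (1,4):dx=+3,dy=+2->C; (1,5):dx=+6,dy=+9->C
  (1,6):dx=+4,dy=+13->C; (1,7):dx=+7,dy=+10->C; (1,8):dx=+5,dy=+6->C; (1,9):dx=+8,dy=+4->C
  (1,10):dx=+10,dy=+16->C; (2,3):dx=-11,dy=-16->C; (2,4):dx=-6,dy=-13->C; (2,5):dx=-3,dy=-6->C
  (2,6):dx=-5,dy=-2->C; (2,7):dx=-2,dy=-5->C; (2,8):dx=-4,dy=-9->C; (2,9):dx=-1,dy=-11->C
  (2,10):dx=+1,dy=+1->C; (3,4):dx=+5,dy=+3->C; (3,5):dx=+8,dy=+10->C; (3,6):dx=+6,dy=+14->C
  (3,7):dx=+9,dy=+11->C; (3,8):dx=+7,dy=+7->C; (3,9):dx=+10,dy=+5->C; (3,10):dx=+12,dy=+17->C
  (4,5):dx=+3,dy=+7->C; (4,6):dx=+1,dy=+11->C; (4,7):dx=+4,dy=+8->C; (4,8):dx=+2,dy=+4->C
  (4,9):dx=+5,dy=+2->C; (4,10):dx=+7,dy=+14->C; (5,6):dx=-2,dy=+4->D; (5,7):dx=+1,dy=+1->C
  (5,8):dx=-1,dy=-3->C; (5,9):dx=+2,dy=-5->D; (5,10):dx=+4,dy=+7->C; (6,7):dx=+3,dy=-3->D
  (6,8):dx=+1,dy=-7->D; (6,9):dx=+4,dy=-9->D; (6,10):dx=+6,dy=+3->C; (7,8):dx=-2,dy=-4->C
  (7,9):dx=+1,dy=-6->D; (7,10):dx=+3,dy=+6->C; (8,9):dx=+3,dy=-2->D; (8,10):dx=+5,dy=+10->C
  (9,10):dx=+2,dy=+12->C
Step 2: C = 38, D = 7, total pairs = 45.
Step 3: tau = (C - D)/(n(n-1)/2) = (38 - 7)/45 = 0.688889.
Step 4: Exact two-sided p-value (enumerate n! = 3628800 permutations of y under H0): p = 0.004687.
Step 5: alpha = 0.1. reject H0.

tau_b = 0.6889 (C=38, D=7), p = 0.004687, reject H0.


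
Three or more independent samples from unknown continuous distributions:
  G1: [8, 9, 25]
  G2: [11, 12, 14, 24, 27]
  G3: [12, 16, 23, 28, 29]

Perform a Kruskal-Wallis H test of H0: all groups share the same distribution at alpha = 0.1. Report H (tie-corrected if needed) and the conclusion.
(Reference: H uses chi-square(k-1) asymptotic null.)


Step 1: Combine all N = 13 observations and assign midranks.
sorted (value, group, rank): (8,G1,1), (9,G1,2), (11,G2,3), (12,G2,4.5), (12,G3,4.5), (14,G2,6), (16,G3,7), (23,G3,8), (24,G2,9), (25,G1,10), (27,G2,11), (28,G3,12), (29,G3,13)
Step 2: Sum ranks within each group.
R_1 = 13 (n_1 = 3)
R_2 = 33.5 (n_2 = 5)
R_3 = 44.5 (n_3 = 5)
Step 3: H = 12/(N(N+1)) * sum(R_i^2/n_i) - 3(N+1)
     = 12/(13*14) * (13^2/3 + 33.5^2/5 + 44.5^2/5) - 3*14
     = 0.065934 * 676.833 - 42
     = 2.626374.
Step 4: Ties present; correction factor C = 1 - 6/(13^3 - 13) = 0.997253. Corrected H = 2.626374 / 0.997253 = 2.633609.
Step 5: Under H0, H ~ chi^2(2); p-value = 0.267990.
Step 6: alpha = 0.1. fail to reject H0.

H = 2.6336, df = 2, p = 0.267990, fail to reject H0.


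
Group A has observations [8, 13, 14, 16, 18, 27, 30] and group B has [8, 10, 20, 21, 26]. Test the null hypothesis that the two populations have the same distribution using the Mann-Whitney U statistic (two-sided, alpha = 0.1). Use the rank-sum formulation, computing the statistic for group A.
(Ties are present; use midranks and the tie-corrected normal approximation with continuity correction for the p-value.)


Step 1: Combine and sort all 12 observations; assign midranks.
sorted (value, group): (8,X), (8,Y), (10,Y), (13,X), (14,X), (16,X), (18,X), (20,Y), (21,Y), (26,Y), (27,X), (30,X)
ranks: 8->1.5, 8->1.5, 10->3, 13->4, 14->5, 16->6, 18->7, 20->8, 21->9, 26->10, 27->11, 30->12
Step 2: Rank sum for X: R1 = 1.5 + 4 + 5 + 6 + 7 + 11 + 12 = 46.5.
Step 3: U_X = R1 - n1(n1+1)/2 = 46.5 - 7*8/2 = 46.5 - 28 = 18.5.
       U_Y = n1*n2 - U_X = 35 - 18.5 = 16.5.
Step 4: Ties are present, so use the tie-corrected normal approximation (with continuity correction) for the p-value.
Step 5: p-value = 0.935170; compare to alpha = 0.1. fail to reject H0.

U_X = 18.5, p = 0.935170, fail to reject H0 at alpha = 0.1.


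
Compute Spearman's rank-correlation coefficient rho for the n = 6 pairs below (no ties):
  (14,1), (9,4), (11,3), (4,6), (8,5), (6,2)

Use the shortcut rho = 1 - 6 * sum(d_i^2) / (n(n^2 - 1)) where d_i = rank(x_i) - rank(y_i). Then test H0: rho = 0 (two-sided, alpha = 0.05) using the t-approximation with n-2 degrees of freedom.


Step 1: Rank x and y separately (midranks; no ties here).
rank(x): 14->6, 9->4, 11->5, 4->1, 8->3, 6->2
rank(y): 1->1, 4->4, 3->3, 6->6, 5->5, 2->2
Step 2: d_i = R_x(i) - R_y(i); compute d_i^2.
  (6-1)^2=25, (4-4)^2=0, (5-3)^2=4, (1-6)^2=25, (3-5)^2=4, (2-2)^2=0
sum(d^2) = 58.
Step 3: rho = 1 - 6*58 / (6*(6^2 - 1)) = 1 - 348/210 = -0.657143.
Step 4: Under H0, t = rho * sqrt((n-2)/(1-rho^2)) = -1.7436 ~ t(4).
Step 5: Two-sided p-value from the t-distribution with 4 df = 0.156175.
Step 6: alpha = 0.05. fail to reject H0.

rho = -0.6571, p = 0.156175, fail to reject H0 at alpha = 0.05.


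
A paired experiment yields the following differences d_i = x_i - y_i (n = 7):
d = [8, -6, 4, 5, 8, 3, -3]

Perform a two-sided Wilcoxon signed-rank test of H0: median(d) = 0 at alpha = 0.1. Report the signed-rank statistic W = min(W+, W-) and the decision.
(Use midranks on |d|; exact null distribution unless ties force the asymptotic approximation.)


Step 1: Drop any zero differences (none here) and take |d_i|.
|d| = [8, 6, 4, 5, 8, 3, 3]
Step 2: Midrank |d_i| (ties get averaged ranks).
ranks: |8|->6.5, |6|->5, |4|->3, |5|->4, |8|->6.5, |3|->1.5, |3|->1.5
Step 3: Attach original signs; sum ranks with positive sign and with negative sign.
W+ = 6.5 + 3 + 4 + 6.5 + 1.5 = 21.5
W- = 5 + 1.5 = 6.5
(Check: W+ + W- = 28 should equal n(n+1)/2 = 28.)
Step 4: Test statistic W = min(W+, W-) = 6.5.
Step 5: Ties in |d|, so use the tie-corrected normal approximation.
        E[W] = n(n+1)/4 = 7*8/4 = 14.
        Tie groups: |d|=3 (t=2), |d|=8 (t=2); sum(t^3 - t) = 12.
        Var[W] = n(n+1)(2n+1)/24 - sum(t^3-t)/48 = 840/24 - 12/48 = 34.75.
        z = (W - E[W]) / sqrt(Var[W]) = (6.5 - 14) / 5.8949 = -1.2723.
        Two-sided p = 2*Phi(z) = 0.203272.
Step 6: alpha = 0.1. fail to reject H0.

W+ = 21.5, W- = 6.5, W = min = 6.5, p = 0.203272, fail to reject H0.


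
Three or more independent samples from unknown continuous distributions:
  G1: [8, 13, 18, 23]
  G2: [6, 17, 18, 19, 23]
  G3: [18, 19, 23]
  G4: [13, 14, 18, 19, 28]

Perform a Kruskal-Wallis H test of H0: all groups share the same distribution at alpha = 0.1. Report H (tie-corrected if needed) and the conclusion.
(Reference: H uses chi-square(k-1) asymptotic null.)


Step 1: Combine all N = 17 observations and assign midranks.
sorted (value, group, rank): (6,G2,1), (8,G1,2), (13,G1,3.5), (13,G4,3.5), (14,G4,5), (17,G2,6), (18,G1,8.5), (18,G2,8.5), (18,G3,8.5), (18,G4,8.5), (19,G2,12), (19,G3,12), (19,G4,12), (23,G1,15), (23,G2,15), (23,G3,15), (28,G4,17)
Step 2: Sum ranks within each group.
R_1 = 29 (n_1 = 4)
R_2 = 42.5 (n_2 = 5)
R_3 = 35.5 (n_3 = 3)
R_4 = 46 (n_4 = 5)
Step 3: H = 12/(N(N+1)) * sum(R_i^2/n_i) - 3(N+1)
     = 12/(17*18) * (29^2/4 + 42.5^2/5 + 35.5^2/3 + 46^2/5) - 3*18
     = 0.039216 * 1414.78 - 54
     = 1.481699.
Step 4: Ties present; correction factor C = 1 - 114/(17^3 - 17) = 0.976716. Corrected H = 1.481699 / 0.976716 = 1.517022.
Step 5: Under H0, H ~ chi^2(3); p-value = 0.678347.
Step 6: alpha = 0.1. fail to reject H0.

H = 1.5170, df = 3, p = 0.678347, fail to reject H0.


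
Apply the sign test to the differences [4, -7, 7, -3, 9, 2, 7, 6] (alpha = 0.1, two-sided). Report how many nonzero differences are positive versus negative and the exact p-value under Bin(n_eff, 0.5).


Step 1: Discard zero differences. Original n = 8; n_eff = number of nonzero differences = 8.
Nonzero differences (with sign): +4, -7, +7, -3, +9, +2, +7, +6
Step 2: Count signs: positive = 6, negative = 2.
Step 3: Under H0: P(positive) = 0.5, so the number of positives S ~ Bin(8, 0.5).
Step 4: Two-sided exact p-value = sum of Bin(8,0.5) probabilities at or below the observed probability = 0.289062.
Step 5: alpha = 0.1. fail to reject H0.

n_eff = 8, pos = 6, neg = 2, p = 0.289062, fail to reject H0.


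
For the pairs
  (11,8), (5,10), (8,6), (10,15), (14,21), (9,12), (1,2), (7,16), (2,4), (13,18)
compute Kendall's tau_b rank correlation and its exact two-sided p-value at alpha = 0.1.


Step 1: Enumerate the 45 unordered pairs (i,j) with i<j and classify each by sign(x_j-x_i) * sign(y_j-y_i).
  (1,2):dx=-6,dy=+2->D; (1,3):dx=-3,dy=-2->C; (1,4):dx=-1,dy=+7->D; (1,5):dx=+3,dy=+13->C
  (1,6):dx=-2,dy=+4->D; (1,7):dx=-10,dy=-6->C; (1,8):dx=-4,dy=+8->D; (1,9):dx=-9,dy=-4->C
  (1,10):dx=+2,dy=+10->C; (2,3):dx=+3,dy=-4->D; (2,4):dx=+5,dy=+5->C; (2,5):dx=+9,dy=+11->C
  (2,6):dx=+4,dy=+2->C; (2,7):dx=-4,dy=-8->C; (2,8):dx=+2,dy=+6->C; (2,9):dx=-3,dy=-6->C
  (2,10):dx=+8,dy=+8->C; (3,4):dx=+2,dy=+9->C; (3,5):dx=+6,dy=+15->C; (3,6):dx=+1,dy=+6->C
  (3,7):dx=-7,dy=-4->C; (3,8):dx=-1,dy=+10->D; (3,9):dx=-6,dy=-2->C; (3,10):dx=+5,dy=+12->C
  (4,5):dx=+4,dy=+6->C; (4,6):dx=-1,dy=-3->C; (4,7):dx=-9,dy=-13->C; (4,8):dx=-3,dy=+1->D
  (4,9):dx=-8,dy=-11->C; (4,10):dx=+3,dy=+3->C; (5,6):dx=-5,dy=-9->C; (5,7):dx=-13,dy=-19->C
  (5,8):dx=-7,dy=-5->C; (5,9):dx=-12,dy=-17->C; (5,10):dx=-1,dy=-3->C; (6,7):dx=-8,dy=-10->C
  (6,8):dx=-2,dy=+4->D; (6,9):dx=-7,dy=-8->C; (6,10):dx=+4,dy=+6->C; (7,8):dx=+6,dy=+14->C
  (7,9):dx=+1,dy=+2->C; (7,10):dx=+12,dy=+16->C; (8,9):dx=-5,dy=-12->C; (8,10):dx=+6,dy=+2->C
  (9,10):dx=+11,dy=+14->C
Step 2: C = 37, D = 8, total pairs = 45.
Step 3: tau = (C - D)/(n(n-1)/2) = (37 - 8)/45 = 0.644444.
Step 4: Exact two-sided p-value (enumerate n! = 3628800 permutations of y under H0): p = 0.009148.
Step 5: alpha = 0.1. reject H0.

tau_b = 0.6444 (C=37, D=8), p = 0.009148, reject H0.


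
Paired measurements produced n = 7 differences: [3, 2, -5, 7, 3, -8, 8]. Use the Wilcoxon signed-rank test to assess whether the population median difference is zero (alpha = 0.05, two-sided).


Step 1: Drop any zero differences (none here) and take |d_i|.
|d| = [3, 2, 5, 7, 3, 8, 8]
Step 2: Midrank |d_i| (ties get averaged ranks).
ranks: |3|->2.5, |2|->1, |5|->4, |7|->5, |3|->2.5, |8|->6.5, |8|->6.5
Step 3: Attach original signs; sum ranks with positive sign and with negative sign.
W+ = 2.5 + 1 + 5 + 2.5 + 6.5 = 17.5
W- = 4 + 6.5 = 10.5
(Check: W+ + W- = 28 should equal n(n+1)/2 = 28.)
Step 4: Test statistic W = min(W+, W-) = 10.5.
Step 5: Ties in |d|, so use the tie-corrected normal approximation.
        E[W] = n(n+1)/4 = 7*8/4 = 14.
        Tie groups: |d|=3 (t=2), |d|=8 (t=2); sum(t^3 - t) = 12.
        Var[W] = n(n+1)(2n+1)/24 - sum(t^3-t)/48 = 840/24 - 12/48 = 34.75.
        z = (W - E[W]) / sqrt(Var[W]) = (10.5 - 14) / 5.8949 = -0.5937.
        Two-sided p = 2*Phi(z) = 0.552691.
Step 6: alpha = 0.05. fail to reject H0.

W+ = 17.5, W- = 10.5, W = min = 10.5, p = 0.552691, fail to reject H0.


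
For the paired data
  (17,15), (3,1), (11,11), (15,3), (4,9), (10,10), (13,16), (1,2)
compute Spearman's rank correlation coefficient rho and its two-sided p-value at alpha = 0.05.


Step 1: Rank x and y separately (midranks; no ties here).
rank(x): 17->8, 3->2, 11->5, 15->7, 4->3, 10->4, 13->6, 1->1
rank(y): 15->7, 1->1, 11->6, 3->3, 9->4, 10->5, 16->8, 2->2
Step 2: d_i = R_x(i) - R_y(i); compute d_i^2.
  (8-7)^2=1, (2-1)^2=1, (5-6)^2=1, (7-3)^2=16, (3-4)^2=1, (4-5)^2=1, (6-8)^2=4, (1-2)^2=1
sum(d^2) = 26.
Step 3: rho = 1 - 6*26 / (8*(8^2 - 1)) = 1 - 156/504 = 0.690476.
Step 4: Under H0, t = rho * sqrt((n-2)/(1-rho^2)) = 2.3382 ~ t(6).
Step 5: Two-sided p-value from the t-distribution with 6 df = 0.057990.
Step 6: alpha = 0.05. fail to reject H0.

rho = 0.6905, p = 0.057990, fail to reject H0 at alpha = 0.05.


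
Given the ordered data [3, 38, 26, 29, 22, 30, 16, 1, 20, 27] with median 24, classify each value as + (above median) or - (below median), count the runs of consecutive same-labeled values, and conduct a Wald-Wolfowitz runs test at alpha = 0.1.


Step 1: Compute median = 24; label A = above, B = below.
Labels in order: BAAABABBBA  (n_A = 5, n_B = 5)
Step 2: Count runs R = 6.
Step 3: Under H0 (random ordering), E[R] = 2*n_A*n_B/(n_A+n_B) + 1 = 2*5*5/10 + 1 = 6.0000.
        Var[R] = 2*n_A*n_B*(2*n_A*n_B - n_A - n_B) / ((n_A+n_B)^2 * (n_A+n_B-1)) = 2000/900 = 2.2222.
        SD[R] = 1.4907.
Step 4: R = E[R], so z = 0 with no continuity correction.
Step 5: Two-sided p-value via normal approximation = 2*(1 - Phi(|z|)) = 1.000000.
Step 6: alpha = 0.1. fail to reject H0.

R = 6, z = 0.0000, p = 1.000000, fail to reject H0.


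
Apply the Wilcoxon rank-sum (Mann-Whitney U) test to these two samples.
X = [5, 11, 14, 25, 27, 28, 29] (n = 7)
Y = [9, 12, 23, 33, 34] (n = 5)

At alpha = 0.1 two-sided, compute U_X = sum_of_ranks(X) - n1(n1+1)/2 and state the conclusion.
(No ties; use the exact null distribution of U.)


Step 1: Combine and sort all 12 observations; assign midranks.
sorted (value, group): (5,X), (9,Y), (11,X), (12,Y), (14,X), (23,Y), (25,X), (27,X), (28,X), (29,X), (33,Y), (34,Y)
ranks: 5->1, 9->2, 11->3, 12->4, 14->5, 23->6, 25->7, 27->8, 28->9, 29->10, 33->11, 34->12
Step 2: Rank sum for X: R1 = 1 + 3 + 5 + 7 + 8 + 9 + 10 = 43.
Step 3: U_X = R1 - n1(n1+1)/2 = 43 - 7*8/2 = 43 - 28 = 15.
       U_Y = n1*n2 - U_X = 35 - 15 = 20.
Step 4: No ties, so the exact null distribution of U (based on enumerating the C(12,7) = 792 equally likely rank assignments) gives the two-sided p-value.
Step 5: p-value = 0.755051; compare to alpha = 0.1. fail to reject H0.

U_X = 15, p = 0.755051, fail to reject H0 at alpha = 0.1.


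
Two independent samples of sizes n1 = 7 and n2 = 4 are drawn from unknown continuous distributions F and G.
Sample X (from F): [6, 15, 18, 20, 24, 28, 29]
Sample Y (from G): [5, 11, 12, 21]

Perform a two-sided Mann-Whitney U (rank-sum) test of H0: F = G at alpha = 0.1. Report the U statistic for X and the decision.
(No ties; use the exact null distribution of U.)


Step 1: Combine and sort all 11 observations; assign midranks.
sorted (value, group): (5,Y), (6,X), (11,Y), (12,Y), (15,X), (18,X), (20,X), (21,Y), (24,X), (28,X), (29,X)
ranks: 5->1, 6->2, 11->3, 12->4, 15->5, 18->6, 20->7, 21->8, 24->9, 28->10, 29->11
Step 2: Rank sum for X: R1 = 2 + 5 + 6 + 7 + 9 + 10 + 11 = 50.
Step 3: U_X = R1 - n1(n1+1)/2 = 50 - 7*8/2 = 50 - 28 = 22.
       U_Y = n1*n2 - U_X = 28 - 22 = 6.
Step 4: No ties, so the exact null distribution of U (based on enumerating the C(11,7) = 330 equally likely rank assignments) gives the two-sided p-value.
Step 5: p-value = 0.163636; compare to alpha = 0.1. fail to reject H0.

U_X = 22, p = 0.163636, fail to reject H0 at alpha = 0.1.


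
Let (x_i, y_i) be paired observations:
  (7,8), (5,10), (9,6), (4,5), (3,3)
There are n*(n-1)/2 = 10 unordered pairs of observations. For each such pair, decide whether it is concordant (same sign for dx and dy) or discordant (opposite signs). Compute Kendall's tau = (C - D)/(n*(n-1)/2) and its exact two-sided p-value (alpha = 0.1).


Step 1: Enumerate the 10 unordered pairs (i,j) with i<j and classify each by sign(x_j-x_i) * sign(y_j-y_i).
  (1,2):dx=-2,dy=+2->D; (1,3):dx=+2,dy=-2->D; (1,4):dx=-3,dy=-3->C; (1,5):dx=-4,dy=-5->C
  (2,3):dx=+4,dy=-4->D; (2,4):dx=-1,dy=-5->C; (2,5):dx=-2,dy=-7->C; (3,4):dx=-5,dy=-1->C
  (3,5):dx=-6,dy=-3->C; (4,5):dx=-1,dy=-2->C
Step 2: C = 7, D = 3, total pairs = 10.
Step 3: tau = (C - D)/(n(n-1)/2) = (7 - 3)/10 = 0.400000.
Step 4: Exact two-sided p-value (enumerate n! = 120 permutations of y under H0): p = 0.483333.
Step 5: alpha = 0.1. fail to reject H0.

tau_b = 0.4000 (C=7, D=3), p = 0.483333, fail to reject H0.


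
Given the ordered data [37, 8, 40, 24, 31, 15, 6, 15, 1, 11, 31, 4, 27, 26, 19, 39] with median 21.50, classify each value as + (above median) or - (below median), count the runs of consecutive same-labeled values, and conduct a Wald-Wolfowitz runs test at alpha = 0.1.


Step 1: Compute median = 21.50; label A = above, B = below.
Labels in order: ABAAABBBBBABAABA  (n_A = 8, n_B = 8)
Step 2: Count runs R = 9.
Step 3: Under H0 (random ordering), E[R] = 2*n_A*n_B/(n_A+n_B) + 1 = 2*8*8/16 + 1 = 9.0000.
        Var[R] = 2*n_A*n_B*(2*n_A*n_B - n_A - n_B) / ((n_A+n_B)^2 * (n_A+n_B-1)) = 14336/3840 = 3.7333.
        SD[R] = 1.9322.
Step 4: R = E[R], so z = 0 with no continuity correction.
Step 5: Two-sided p-value via normal approximation = 2*(1 - Phi(|z|)) = 1.000000.
Step 6: alpha = 0.1. fail to reject H0.

R = 9, z = 0.0000, p = 1.000000, fail to reject H0.


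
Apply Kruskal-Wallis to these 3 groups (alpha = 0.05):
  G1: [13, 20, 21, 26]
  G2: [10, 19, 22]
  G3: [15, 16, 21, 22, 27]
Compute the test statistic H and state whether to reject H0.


Step 1: Combine all N = 12 observations and assign midranks.
sorted (value, group, rank): (10,G2,1), (13,G1,2), (15,G3,3), (16,G3,4), (19,G2,5), (20,G1,6), (21,G1,7.5), (21,G3,7.5), (22,G2,9.5), (22,G3,9.5), (26,G1,11), (27,G3,12)
Step 2: Sum ranks within each group.
R_1 = 26.5 (n_1 = 4)
R_2 = 15.5 (n_2 = 3)
R_3 = 36 (n_3 = 5)
Step 3: H = 12/(N(N+1)) * sum(R_i^2/n_i) - 3(N+1)
     = 12/(12*13) * (26.5^2/4 + 15.5^2/3 + 36^2/5) - 3*13
     = 0.076923 * 514.846 - 39
     = 0.603526.
Step 4: Ties present; correction factor C = 1 - 12/(12^3 - 12) = 0.993007. Corrected H = 0.603526 / 0.993007 = 0.607776.
Step 5: Under H0, H ~ chi^2(2); p-value = 0.737944.
Step 6: alpha = 0.05. fail to reject H0.

H = 0.6078, df = 2, p = 0.737944, fail to reject H0.
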